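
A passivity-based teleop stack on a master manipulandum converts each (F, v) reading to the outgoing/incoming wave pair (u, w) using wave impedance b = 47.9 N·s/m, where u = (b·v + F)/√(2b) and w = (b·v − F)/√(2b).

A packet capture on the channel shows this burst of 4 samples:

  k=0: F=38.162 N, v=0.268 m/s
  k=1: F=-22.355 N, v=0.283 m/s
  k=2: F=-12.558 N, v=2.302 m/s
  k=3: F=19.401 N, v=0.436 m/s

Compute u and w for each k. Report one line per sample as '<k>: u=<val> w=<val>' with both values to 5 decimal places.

k=0: b·v=47.9×0.268=12.83720; √(2b)=9.78775; u=(12.83720+38.162)/9.78775=5.21051, w=(12.83720−38.162)/9.78775=-2.58740
k=1: b·v=47.9×0.283=13.55570; √(2b)=9.78775; u=(13.55570+(-22.355))/9.78775=-0.89901, w=(13.55570−(-22.355))/9.78775=3.66894
k=2: b·v=47.9×2.302=110.26580; √(2b)=9.78775; u=(110.26580+(-12.558))/9.78775=9.98266, w=(110.26580−(-12.558))/9.78775=12.54873
k=3: b·v=47.9×0.436=20.88440; √(2b)=9.78775; u=(20.88440+19.401)/9.78775=4.11590, w=(20.88440−19.401)/9.78775=0.15156

0: u=5.21051 w=-2.58740
1: u=-0.89901 w=3.66894
2: u=9.98266 w=12.54873
3: u=4.11590 w=0.15156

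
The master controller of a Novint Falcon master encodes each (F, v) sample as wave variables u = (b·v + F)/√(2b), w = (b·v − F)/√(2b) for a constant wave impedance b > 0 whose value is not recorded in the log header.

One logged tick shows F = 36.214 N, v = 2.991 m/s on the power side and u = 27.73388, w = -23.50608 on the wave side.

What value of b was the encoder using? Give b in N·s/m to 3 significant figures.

b = 0.999 N·s/m

u + w = 4.22780;  u + w = √(2b)·v, so √(2b) = 4.22780/2.991 = 1.41351.
b = (√(2b))²/2 = 1.99800/2 = 0.99900.
(Check via u − w = 2F/√(2b): u − w = 51.23996, 2F/√(2b) = 51.23992.)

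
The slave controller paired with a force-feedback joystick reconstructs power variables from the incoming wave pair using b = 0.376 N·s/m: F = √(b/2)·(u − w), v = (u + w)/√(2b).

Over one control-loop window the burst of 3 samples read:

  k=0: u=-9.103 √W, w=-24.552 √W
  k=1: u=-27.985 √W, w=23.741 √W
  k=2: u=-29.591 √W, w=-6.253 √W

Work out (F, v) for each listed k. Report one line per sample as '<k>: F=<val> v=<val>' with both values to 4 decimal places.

k=0: u−w=15.4490, u+w=-33.6550; √(b/2)=0.4336, √(2b)=0.8672; F=0.4336×15.449=6.6985, v=-33.6550/0.8672=-38.8097
k=1: u−w=-51.7260, u+w=-4.2440; √(b/2)=0.4336, √(2b)=0.8672; F=0.4336×(-51.726)=-22.4279, v=-4.2440/0.8672=-4.8940
k=2: u−w=-23.3380, u+w=-35.8440; √(b/2)=0.4336, √(2b)=0.8672; F=0.4336×(-23.338)=-10.1191, v=-35.8440/0.8672=-41.3340

0: F=6.6985 v=-38.8097
1: F=-22.4279 v=-4.8940
2: F=-10.1191 v=-41.3340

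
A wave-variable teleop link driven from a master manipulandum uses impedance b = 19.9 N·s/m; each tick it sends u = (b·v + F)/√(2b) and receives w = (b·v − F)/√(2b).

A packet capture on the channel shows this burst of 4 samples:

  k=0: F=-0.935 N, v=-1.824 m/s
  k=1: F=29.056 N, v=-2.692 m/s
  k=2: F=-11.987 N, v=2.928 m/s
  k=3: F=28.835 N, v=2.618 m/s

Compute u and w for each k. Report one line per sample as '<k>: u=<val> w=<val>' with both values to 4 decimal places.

k=0: b·v=19.9×(-1.824)=-36.2976; √(2b)=6.3087; u=(-36.2976+(-0.935))/6.3087=-5.9018, w=(-36.2976−(-0.935))/6.3087=-5.6053
k=1: b·v=19.9×(-2.692)=-53.5708; √(2b)=6.3087; u=(-53.5708+29.056)/6.3087=-3.8859, w=(-53.5708−29.056)/6.3087=-13.0972
k=2: b·v=19.9×2.928=58.2672; √(2b)=6.3087; u=(58.2672+(-11.987))/6.3087=7.3359, w=(58.2672−(-11.987))/6.3087=11.1360
k=3: b·v=19.9×2.618=52.0982; √(2b)=6.3087; u=(52.0982+28.835)/6.3087=12.8288, w=(52.0982−28.835)/6.3087=3.6875

0: u=-5.9018 w=-5.6053
1: u=-3.8859 w=-13.0972
2: u=7.3359 w=11.1360
3: u=12.8288 w=3.6875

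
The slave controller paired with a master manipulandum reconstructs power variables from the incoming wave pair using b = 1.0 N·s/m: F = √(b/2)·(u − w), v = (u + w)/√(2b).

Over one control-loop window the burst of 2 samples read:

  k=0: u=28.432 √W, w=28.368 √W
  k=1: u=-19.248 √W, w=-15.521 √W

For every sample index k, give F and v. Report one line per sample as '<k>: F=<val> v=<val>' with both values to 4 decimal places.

k=0: u−w=0.0640, u+w=56.8000; √(b/2)=0.7071, √(2b)=1.4142; F=0.7071×0.064=0.0453, v=56.8000/1.4142=40.1637
k=1: u−w=-3.7270, u+w=-34.7690; √(b/2)=0.7071, √(2b)=1.4142; F=0.7071×(-3.727)=-2.6354, v=-34.7690/1.4142=-24.5854

0: F=0.0453 v=40.1637
1: F=-2.6354 v=-24.5854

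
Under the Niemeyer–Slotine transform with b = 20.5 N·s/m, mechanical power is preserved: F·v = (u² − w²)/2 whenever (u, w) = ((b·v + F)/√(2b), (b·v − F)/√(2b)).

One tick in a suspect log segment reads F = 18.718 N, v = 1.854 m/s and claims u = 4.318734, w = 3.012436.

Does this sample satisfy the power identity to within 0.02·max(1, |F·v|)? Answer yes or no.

F·v = 18.718×1.854 = 34.703172 W.
(u² − w²)/2 = (18.651463 − 9.074771)/2 = 4.788346 W.
|Δ| = 29.914826;  2% of max(1, |F·v|) = 0.694063.

no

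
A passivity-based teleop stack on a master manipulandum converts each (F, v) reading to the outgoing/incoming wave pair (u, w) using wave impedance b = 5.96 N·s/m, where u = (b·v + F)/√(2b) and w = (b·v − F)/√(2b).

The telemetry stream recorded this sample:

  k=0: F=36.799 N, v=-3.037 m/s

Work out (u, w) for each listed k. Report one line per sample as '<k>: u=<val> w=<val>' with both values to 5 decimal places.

k=0: b·v=5.96×(-3.037)=-18.10052; √(2b)=3.45254; u=(-18.10052+36.799)/3.45254=5.41587, w=(-18.10052−36.799)/3.45254=-15.90122

0: u=5.41587 w=-15.90122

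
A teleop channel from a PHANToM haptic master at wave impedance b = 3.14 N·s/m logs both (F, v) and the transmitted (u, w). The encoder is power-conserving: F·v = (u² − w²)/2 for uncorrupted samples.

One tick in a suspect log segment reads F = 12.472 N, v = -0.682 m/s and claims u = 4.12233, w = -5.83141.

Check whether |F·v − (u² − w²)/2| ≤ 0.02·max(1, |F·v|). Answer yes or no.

F·v = 12.472×(-0.682) = -8.50590 W.
(u² − w²)/2 = (16.99360 − 34.00534)/2 = -8.50587 W.
|Δ| = 0.00004;  2% of max(1, |F·v|) = 0.17012.

yes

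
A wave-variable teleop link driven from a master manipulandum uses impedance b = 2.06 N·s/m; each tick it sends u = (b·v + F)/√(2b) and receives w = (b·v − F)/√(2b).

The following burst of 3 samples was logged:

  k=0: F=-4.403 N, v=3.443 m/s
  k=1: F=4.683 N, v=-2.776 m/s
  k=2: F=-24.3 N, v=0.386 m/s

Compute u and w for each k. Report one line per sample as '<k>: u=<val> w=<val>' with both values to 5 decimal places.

k=0: b·v=2.06×3.443=7.09258; √(2b)=2.02978; u=(7.09258+(-4.403))/2.02978=1.32506, w=(7.09258−(-4.403))/2.02978=5.66347
k=1: b·v=2.06×(-2.776)=-5.71856; √(2b)=2.02978; u=(-5.71856+4.683)/2.02978=-0.51018, w=(-5.71856−4.683)/2.02978=-5.12448
k=2: b·v=2.06×0.386=0.79516; √(2b)=2.02978; u=(0.79516+(-24.3))/2.02978=-11.58000, w=(0.79516−(-24.3))/2.02978=12.36350

0: u=1.32506 w=5.66347
1: u=-0.51018 w=-5.12448
2: u=-11.58000 w=12.36350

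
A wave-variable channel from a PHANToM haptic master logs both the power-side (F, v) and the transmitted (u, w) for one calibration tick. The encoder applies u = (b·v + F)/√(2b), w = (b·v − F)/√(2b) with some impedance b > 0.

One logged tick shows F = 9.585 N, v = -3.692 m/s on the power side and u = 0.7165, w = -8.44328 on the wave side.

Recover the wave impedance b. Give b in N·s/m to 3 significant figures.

u + w = -7.72678;  u + w = √(2b)·v, so √(2b) = -7.72678/(-3.692) = 2.09284.
b = (√(2b))²/2 = 4.38000/2 = 2.19000.
(Check via u − w = 2F/√(2b): u − w = 9.15978, 2F/√(2b) = 9.15978.)

b = 2.19 N·s/m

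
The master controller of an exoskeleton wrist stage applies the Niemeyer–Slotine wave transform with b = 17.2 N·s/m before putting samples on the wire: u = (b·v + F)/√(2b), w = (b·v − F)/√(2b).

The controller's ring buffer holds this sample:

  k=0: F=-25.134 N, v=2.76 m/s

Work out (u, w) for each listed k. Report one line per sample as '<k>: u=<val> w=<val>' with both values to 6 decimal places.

k=0: b·v=17.2×2.76=47.472000; √(2b)=5.865151; u=(47.472000+(-25.134))/5.865151=3.808597, w=(47.472000−(-25.134))/5.865151=12.379220

0: u=3.808597 w=12.379220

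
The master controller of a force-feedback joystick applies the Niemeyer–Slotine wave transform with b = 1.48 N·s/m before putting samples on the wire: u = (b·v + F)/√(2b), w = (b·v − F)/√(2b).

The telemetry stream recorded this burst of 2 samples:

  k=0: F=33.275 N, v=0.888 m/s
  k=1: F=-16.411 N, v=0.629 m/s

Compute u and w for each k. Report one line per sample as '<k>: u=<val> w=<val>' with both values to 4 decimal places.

0: u=20.1046 w=-18.5768
1: u=-8.9976 w=10.0798

k=0: b·v=1.48×0.888=1.3142; √(2b)=1.7205; u=(1.3142+33.275)/1.7205=20.1046, w=(1.3142−33.275)/1.7205=-18.5768
k=1: b·v=1.48×0.629=0.9309; √(2b)=1.7205; u=(0.9309+(-16.411))/1.7205=-8.9976, w=(0.9309−(-16.411))/1.7205=10.0798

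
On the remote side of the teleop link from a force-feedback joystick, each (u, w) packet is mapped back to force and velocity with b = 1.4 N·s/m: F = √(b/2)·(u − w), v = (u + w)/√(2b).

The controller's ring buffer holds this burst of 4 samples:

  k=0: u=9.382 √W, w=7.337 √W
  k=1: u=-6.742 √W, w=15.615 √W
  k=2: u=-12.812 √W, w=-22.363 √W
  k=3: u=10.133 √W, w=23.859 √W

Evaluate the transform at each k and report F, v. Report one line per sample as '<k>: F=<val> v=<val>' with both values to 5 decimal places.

k=0: u−w=2.04500, u+w=16.71900; √(b/2)=0.83666, √(2b)=1.67332; F=0.83666×2.045=1.71097, v=16.71900/1.67332=9.99151
k=1: u−w=-22.35700, u+w=8.87300; √(b/2)=0.83666, √(2b)=1.67332; F=0.83666×(-22.357)=-18.70521, v=8.87300/1.67332=5.30263
k=2: u−w=9.55100, u+w=-35.17500; √(b/2)=0.83666, √(2b)=1.67332; F=0.83666×9.551=7.99094, v=-35.17500/1.67332=-21.02108
k=3: u−w=-13.72600, u+w=33.99200; √(b/2)=0.83666, √(2b)=1.67332; F=0.83666×(-13.726)=-11.48400, v=33.99200/1.67332=20.31411

0: F=1.71097 v=9.99151
1: F=-18.70521 v=5.30263
2: F=7.99094 v=-21.02108
3: F=-11.48400 v=20.31411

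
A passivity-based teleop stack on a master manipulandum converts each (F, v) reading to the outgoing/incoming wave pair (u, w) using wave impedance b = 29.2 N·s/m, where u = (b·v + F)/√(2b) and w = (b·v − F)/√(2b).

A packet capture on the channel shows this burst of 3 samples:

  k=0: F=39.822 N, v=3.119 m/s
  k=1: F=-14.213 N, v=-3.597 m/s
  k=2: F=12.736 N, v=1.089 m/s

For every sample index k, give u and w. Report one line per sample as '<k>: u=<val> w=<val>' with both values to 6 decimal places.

0: u=17.128629 w=6.706735
1: u=-15.603974 w=-11.884262
2: u=5.827645 w=2.494481

k=0: b·v=29.2×3.119=91.074800; √(2b)=7.641989; u=(91.074800+39.822)/7.641989=17.128629, w=(91.074800−39.822)/7.641989=6.706735
k=1: b·v=29.2×(-3.597)=-105.032400; √(2b)=7.641989; u=(-105.032400+(-14.213))/7.641989=-15.603974, w=(-105.032400−(-14.213))/7.641989=-11.884262
k=2: b·v=29.2×1.089=31.798800; √(2b)=7.641989; u=(31.798800+12.736)/7.641989=5.827645, w=(31.798800−12.736)/7.641989=2.494481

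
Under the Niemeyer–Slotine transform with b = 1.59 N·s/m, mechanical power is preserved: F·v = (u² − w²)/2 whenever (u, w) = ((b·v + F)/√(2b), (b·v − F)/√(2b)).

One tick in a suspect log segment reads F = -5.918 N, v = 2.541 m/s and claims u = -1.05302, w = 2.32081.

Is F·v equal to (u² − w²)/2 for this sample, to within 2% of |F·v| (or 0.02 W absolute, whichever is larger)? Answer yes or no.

F·v = (-5.918)×2.541 = -15.0376 W.
(u² − w²)/2 = (1.1089 − 5.3862)/2 = -2.1387 W.
|Δ| = 12.8990;  2% of max(1, |F·v|) = 0.3008.

no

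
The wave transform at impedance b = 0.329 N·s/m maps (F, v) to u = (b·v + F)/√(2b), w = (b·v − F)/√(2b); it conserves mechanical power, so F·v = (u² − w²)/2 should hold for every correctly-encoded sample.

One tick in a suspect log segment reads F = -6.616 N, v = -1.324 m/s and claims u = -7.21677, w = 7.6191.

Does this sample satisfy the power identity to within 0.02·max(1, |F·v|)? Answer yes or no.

F·v = (-6.616)×(-1.324) = 8.75958 W.
(u² − w²)/2 = (52.08177 − 58.05068)/2 = -2.98446 W.
|Δ| = 11.74404;  2% of max(1, |F·v|) = 0.17519.

no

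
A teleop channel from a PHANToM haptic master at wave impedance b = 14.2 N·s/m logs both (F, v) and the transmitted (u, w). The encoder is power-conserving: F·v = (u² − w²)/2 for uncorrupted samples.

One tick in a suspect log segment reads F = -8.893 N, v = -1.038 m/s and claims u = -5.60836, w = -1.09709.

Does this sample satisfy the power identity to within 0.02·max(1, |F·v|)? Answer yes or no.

F·v = (-8.893)×(-1.038) = 9.2309 W.
(u² − w²)/2 = (31.4537 − 1.2036)/2 = 15.1250 W.
|Δ| = 5.8941;  2% of max(1, |F·v|) = 0.1846.

no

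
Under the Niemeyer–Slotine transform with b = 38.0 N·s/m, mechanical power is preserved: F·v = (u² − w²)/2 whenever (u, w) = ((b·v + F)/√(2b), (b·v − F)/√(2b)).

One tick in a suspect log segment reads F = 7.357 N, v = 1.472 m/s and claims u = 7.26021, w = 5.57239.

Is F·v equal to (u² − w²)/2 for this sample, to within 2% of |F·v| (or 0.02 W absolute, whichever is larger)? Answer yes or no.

yes

F·v = 7.357×1.472 = 10.82950 W.
(u² − w²)/2 = (52.71065 − 31.05153)/2 = 10.82956 W.
|Δ| = 0.00006;  2% of max(1, |F·v|) = 0.21659.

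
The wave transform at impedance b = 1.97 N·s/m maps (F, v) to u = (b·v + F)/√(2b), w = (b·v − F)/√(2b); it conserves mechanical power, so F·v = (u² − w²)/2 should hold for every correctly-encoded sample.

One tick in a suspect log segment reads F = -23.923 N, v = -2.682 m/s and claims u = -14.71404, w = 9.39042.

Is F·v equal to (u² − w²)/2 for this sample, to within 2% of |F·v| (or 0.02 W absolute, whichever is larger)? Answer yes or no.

F·v = (-23.923)×(-2.682) = 64.1615 W.
(u² − w²)/2 = (216.5030 − 88.1800)/2 = 64.1615 W.
|Δ| = 0.0000;  2% of max(1, |F·v|) = 1.2832.

yes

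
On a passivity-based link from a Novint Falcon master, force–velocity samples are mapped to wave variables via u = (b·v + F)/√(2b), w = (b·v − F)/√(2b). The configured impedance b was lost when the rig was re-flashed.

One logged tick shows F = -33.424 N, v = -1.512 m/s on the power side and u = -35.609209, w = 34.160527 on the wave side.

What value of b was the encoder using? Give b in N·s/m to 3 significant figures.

u + w = -1.448682;  u + w = √(2b)·v, so √(2b) = -1.448682/(-1.512) = 0.958123.
b = (√(2b))²/2 = 0.918000/2 = 0.459000.
(Check via u − w = 2F/√(2b): u − w = -69.769736, 2F/√(2b) = -69.769747.)

b = 0.459 N·s/m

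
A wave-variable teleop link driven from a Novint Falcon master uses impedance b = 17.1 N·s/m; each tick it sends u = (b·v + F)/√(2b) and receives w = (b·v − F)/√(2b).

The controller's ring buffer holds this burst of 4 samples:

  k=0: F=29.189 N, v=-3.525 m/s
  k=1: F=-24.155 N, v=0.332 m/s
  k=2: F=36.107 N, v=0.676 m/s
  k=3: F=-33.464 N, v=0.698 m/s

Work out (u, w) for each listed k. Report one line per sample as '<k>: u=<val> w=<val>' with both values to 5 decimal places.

0: u=-5.31602 w=-15.29845
1: u=-3.15964 w=5.10120
2: u=8.15082 w=-4.19752
3: u=-3.68124 w=7.76320

k=0: b·v=17.1×(-3.525)=-60.27750; √(2b)=5.84808; u=(-60.27750+29.189)/5.84808=-5.31602, w=(-60.27750−29.189)/5.84808=-15.29845
k=1: b·v=17.1×0.332=5.67720; √(2b)=5.84808; u=(5.67720+(-24.155))/5.84808=-3.15964, w=(5.67720−(-24.155))/5.84808=5.10120
k=2: b·v=17.1×0.676=11.55960; √(2b)=5.84808; u=(11.55960+36.107)/5.84808=8.15082, w=(11.55960−36.107)/5.84808=-4.19752
k=3: b·v=17.1×0.698=11.93580; √(2b)=5.84808; u=(11.93580+(-33.464))/5.84808=-3.68124, w=(11.93580−(-33.464))/5.84808=7.76320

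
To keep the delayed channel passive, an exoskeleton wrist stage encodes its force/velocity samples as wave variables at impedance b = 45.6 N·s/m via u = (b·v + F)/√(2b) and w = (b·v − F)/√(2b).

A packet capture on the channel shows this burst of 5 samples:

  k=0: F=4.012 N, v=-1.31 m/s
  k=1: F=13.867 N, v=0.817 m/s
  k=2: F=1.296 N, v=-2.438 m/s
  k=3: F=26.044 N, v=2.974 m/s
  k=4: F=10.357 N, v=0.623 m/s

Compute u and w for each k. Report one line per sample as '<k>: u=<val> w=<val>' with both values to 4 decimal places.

0: u=-5.8351 w=-6.6753
1: u=5.3532 w=2.4491
2: u=-11.5056 w=-11.7770
3: u=16.9278 w=11.4735
4: u=4.0593 w=1.8903

k=0: b·v=45.6×(-1.31)=-59.7360; √(2b)=9.5499; u=(-59.7360+4.012)/9.5499=-5.8351, w=(-59.7360−4.012)/9.5499=-6.6753
k=1: b·v=45.6×0.817=37.2552; √(2b)=9.5499; u=(37.2552+13.867)/9.5499=5.3532, w=(37.2552−13.867)/9.5499=2.4491
k=2: b·v=45.6×(-2.438)=-111.1728; √(2b)=9.5499; u=(-111.1728+1.296)/9.5499=-11.5056, w=(-111.1728−1.296)/9.5499=-11.7770
k=3: b·v=45.6×2.974=135.6144; √(2b)=9.5499; u=(135.6144+26.044)/9.5499=16.9278, w=(135.6144−26.044)/9.5499=11.4735
k=4: b·v=45.6×0.623=28.4088; √(2b)=9.5499; u=(28.4088+10.357)/9.5499=4.0593, w=(28.4088−10.357)/9.5499=1.8903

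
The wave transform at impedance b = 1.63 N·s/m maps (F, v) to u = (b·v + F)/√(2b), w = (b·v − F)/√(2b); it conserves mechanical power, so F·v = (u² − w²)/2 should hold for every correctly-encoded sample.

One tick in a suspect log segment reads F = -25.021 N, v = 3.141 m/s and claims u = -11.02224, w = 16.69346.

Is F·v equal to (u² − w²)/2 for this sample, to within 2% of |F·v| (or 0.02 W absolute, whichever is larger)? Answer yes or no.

yes

F·v = (-25.021)×3.141 = -78.5910 W.
(u² − w²)/2 = (121.4898 − 278.6716)/2 = -78.5909 W.
|Δ| = 0.0000;  2% of max(1, |F·v|) = 1.5718.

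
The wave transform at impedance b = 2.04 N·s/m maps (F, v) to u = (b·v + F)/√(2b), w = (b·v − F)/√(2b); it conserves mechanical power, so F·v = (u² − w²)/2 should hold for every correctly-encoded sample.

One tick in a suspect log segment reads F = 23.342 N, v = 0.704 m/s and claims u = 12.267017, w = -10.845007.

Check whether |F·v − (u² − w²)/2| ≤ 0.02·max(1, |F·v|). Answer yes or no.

F·v = 23.342×0.704 = 16.432768 W.
(u² − w²)/2 = (150.479706 − 117.614177)/2 = 16.432765 W.
|Δ| = 0.000003;  2% of max(1, |F·v|) = 0.328655.

yes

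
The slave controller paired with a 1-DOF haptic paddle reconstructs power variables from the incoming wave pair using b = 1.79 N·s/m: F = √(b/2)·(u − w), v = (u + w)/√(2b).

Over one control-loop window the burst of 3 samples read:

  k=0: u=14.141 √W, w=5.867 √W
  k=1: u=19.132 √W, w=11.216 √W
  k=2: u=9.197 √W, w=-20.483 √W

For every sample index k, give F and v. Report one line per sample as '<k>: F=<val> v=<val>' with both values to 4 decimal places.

k=0: u−w=8.2740, u+w=20.0080; √(b/2)=0.9460, √(2b)=1.8921; F=0.9460×8.274=7.8276, v=20.0080/1.8921=10.5746
k=1: u−w=7.9160, u+w=30.3480; √(b/2)=0.9460, √(2b)=1.8921; F=0.9460×7.916=7.4889, v=30.3480/1.8921=16.0394
k=2: u−w=29.6800, u+w=-11.2860; √(b/2)=0.9460, √(2b)=1.8921; F=0.9460×29.68=28.0786, v=-11.2860/1.8921=-5.9648

0: F=7.8276 v=10.5746
1: F=7.4889 v=16.0394
2: F=28.0786 v=-5.9648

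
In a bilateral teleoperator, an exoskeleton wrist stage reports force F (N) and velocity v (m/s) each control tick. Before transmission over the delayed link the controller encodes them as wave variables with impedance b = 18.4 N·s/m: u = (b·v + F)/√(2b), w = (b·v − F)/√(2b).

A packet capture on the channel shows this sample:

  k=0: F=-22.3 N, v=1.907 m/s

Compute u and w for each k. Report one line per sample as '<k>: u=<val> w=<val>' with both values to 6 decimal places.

k=0: b·v=18.4×1.907=35.088800; √(2b)=6.066300; u=(35.088800+(-22.3))/6.066300=2.108171, w=(35.088800−(-22.3))/6.066300=9.460264

0: u=2.108171 w=9.460264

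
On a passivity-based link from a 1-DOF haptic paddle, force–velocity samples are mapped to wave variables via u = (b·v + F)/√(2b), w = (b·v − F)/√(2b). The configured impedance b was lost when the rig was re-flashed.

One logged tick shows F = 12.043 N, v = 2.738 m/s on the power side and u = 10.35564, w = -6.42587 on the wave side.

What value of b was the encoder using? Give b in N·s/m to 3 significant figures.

b = 1.03 N·s/m

u + w = 3.9298;  u + w = √(2b)·v, so √(2b) = 3.9298/2.738 = 1.4353.
b = (√(2b))²/2 = 2.0600/2 = 1.0300.
(Check via u − w = 2F/√(2b): u − w = 16.7815, 2F/√(2b) = 16.7815.)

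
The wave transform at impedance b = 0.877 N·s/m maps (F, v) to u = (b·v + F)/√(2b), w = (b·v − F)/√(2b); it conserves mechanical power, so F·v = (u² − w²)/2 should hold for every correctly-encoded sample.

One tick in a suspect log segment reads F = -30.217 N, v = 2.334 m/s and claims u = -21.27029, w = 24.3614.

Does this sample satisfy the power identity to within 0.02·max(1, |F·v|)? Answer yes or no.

yes

F·v = (-30.217)×2.334 = -70.5265 W.
(u² − w²)/2 = (452.4252 − 593.4778)/2 = -70.5263 W.
|Δ| = 0.0002;  2% of max(1, |F·v|) = 1.4105.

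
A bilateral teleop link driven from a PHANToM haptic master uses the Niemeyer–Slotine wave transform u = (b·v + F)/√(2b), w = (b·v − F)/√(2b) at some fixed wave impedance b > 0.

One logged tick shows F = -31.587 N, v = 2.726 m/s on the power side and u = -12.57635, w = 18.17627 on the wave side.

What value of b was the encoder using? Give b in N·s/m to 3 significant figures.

b = 2.11 N·s/m

u + w = 5.5999;  u + w = √(2b)·v, so √(2b) = 5.5999/2.726 = 2.0543.
b = (√(2b))²/2 = 4.2200/2 = 2.1100.
(Check via u − w = 2F/√(2b): u − w = -30.7526, 2F/√(2b) = -30.7526.)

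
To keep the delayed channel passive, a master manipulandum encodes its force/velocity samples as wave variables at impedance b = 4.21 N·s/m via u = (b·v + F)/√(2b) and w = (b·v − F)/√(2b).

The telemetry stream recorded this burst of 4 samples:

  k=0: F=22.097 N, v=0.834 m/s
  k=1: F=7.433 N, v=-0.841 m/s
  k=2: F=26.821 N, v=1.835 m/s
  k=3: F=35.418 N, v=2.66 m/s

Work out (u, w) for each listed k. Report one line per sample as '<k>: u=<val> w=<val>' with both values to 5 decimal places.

0: u=8.82515 w=-6.40511
1: u=1.34141 w=-3.78176
2: u=11.90546 w=-6.58080
3: u=16.06514 w=-8.34656

k=0: b·v=4.21×0.834=3.51114; √(2b)=2.90172; u=(3.51114+22.097)/2.90172=8.82515, w=(3.51114−22.097)/2.90172=-6.40511
k=1: b·v=4.21×(-0.841)=-3.54061; √(2b)=2.90172; u=(-3.54061+7.433)/2.90172=1.34141, w=(-3.54061−7.433)/2.90172=-3.78176
k=2: b·v=4.21×1.835=7.72535; √(2b)=2.90172; u=(7.72535+26.821)/2.90172=11.90546, w=(7.72535−26.821)/2.90172=-6.58080
k=3: b·v=4.21×2.66=11.19860; √(2b)=2.90172; u=(11.19860+35.418)/2.90172=16.06514, w=(11.19860−35.418)/2.90172=-8.34656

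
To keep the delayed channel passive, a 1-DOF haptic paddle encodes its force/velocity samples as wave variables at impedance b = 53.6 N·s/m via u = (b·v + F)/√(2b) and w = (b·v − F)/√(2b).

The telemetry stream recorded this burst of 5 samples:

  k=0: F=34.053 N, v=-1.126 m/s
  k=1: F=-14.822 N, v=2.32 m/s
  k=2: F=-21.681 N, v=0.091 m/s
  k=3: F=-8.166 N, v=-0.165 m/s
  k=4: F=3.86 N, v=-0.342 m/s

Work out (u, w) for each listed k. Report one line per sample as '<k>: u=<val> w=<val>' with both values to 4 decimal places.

0: u=-2.5402 w=-9.1181
1: u=10.5788 w=13.4419
2: u=-1.6229 w=2.5651
3: u=-1.6429 w=-0.0655
4: u=-1.3977 w=-2.1433

k=0: b·v=53.6×(-1.126)=-60.3536; √(2b)=10.3537; u=(-60.3536+34.053)/10.3537=-2.5402, w=(-60.3536−34.053)/10.3537=-9.1181
k=1: b·v=53.6×2.32=124.3520; √(2b)=10.3537; u=(124.3520+(-14.822))/10.3537=10.5788, w=(124.3520−(-14.822))/10.3537=13.4419
k=2: b·v=53.6×0.091=4.8776; √(2b)=10.3537; u=(4.8776+(-21.681))/10.3537=-1.6229, w=(4.8776−(-21.681))/10.3537=2.5651
k=3: b·v=53.6×(-0.165)=-8.8440; √(2b)=10.3537; u=(-8.8440+(-8.166))/10.3537=-1.6429, w=(-8.8440−(-8.166))/10.3537=-0.0655
k=4: b·v=53.6×(-0.342)=-18.3312; √(2b)=10.3537; u=(-18.3312+3.86)/10.3537=-1.3977, w=(-18.3312−3.86)/10.3537=-2.1433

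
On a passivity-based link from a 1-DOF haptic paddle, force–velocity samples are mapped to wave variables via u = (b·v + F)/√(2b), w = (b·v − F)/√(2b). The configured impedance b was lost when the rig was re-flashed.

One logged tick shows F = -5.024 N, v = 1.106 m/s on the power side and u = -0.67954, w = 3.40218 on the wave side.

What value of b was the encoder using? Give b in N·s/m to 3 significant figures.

u + w = 2.72264;  u + w = √(2b)·v, so √(2b) = 2.72264/1.106 = 2.46170.
b = (√(2b))²/2 = 6.05997/2 = 3.02998.
(Check via u − w = 2F/√(2b): u − w = -4.08172, 2F/√(2b) = -4.08173.)

b = 3.03 N·s/m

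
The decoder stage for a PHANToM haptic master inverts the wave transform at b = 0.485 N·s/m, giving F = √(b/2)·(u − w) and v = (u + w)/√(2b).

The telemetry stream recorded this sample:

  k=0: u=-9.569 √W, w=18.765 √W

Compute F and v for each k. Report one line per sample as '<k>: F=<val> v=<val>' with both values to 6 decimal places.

0: F=-13.952877 v=9.337123

k=0: u−w=-28.334000, u+w=9.196000; √(b/2)=0.492443, √(2b)=0.984886; F=0.492443×(-28.334)=-13.952877, v=9.196000/0.984886=9.337123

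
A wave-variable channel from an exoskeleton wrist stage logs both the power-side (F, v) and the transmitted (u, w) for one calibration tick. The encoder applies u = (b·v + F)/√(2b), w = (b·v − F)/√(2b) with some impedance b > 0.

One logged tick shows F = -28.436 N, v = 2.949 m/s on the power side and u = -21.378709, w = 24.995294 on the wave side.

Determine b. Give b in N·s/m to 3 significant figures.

u + w = 3.616585;  u + w = √(2b)·v, so √(2b) = 3.616585/2.949 = 1.226377.
b = (√(2b))²/2 = 1.504000/2 = 0.752000.
(Check via u − w = 2F/√(2b): u − w = -46.374003, 2F/√(2b) = -46.374004.)

b = 0.752 N·s/m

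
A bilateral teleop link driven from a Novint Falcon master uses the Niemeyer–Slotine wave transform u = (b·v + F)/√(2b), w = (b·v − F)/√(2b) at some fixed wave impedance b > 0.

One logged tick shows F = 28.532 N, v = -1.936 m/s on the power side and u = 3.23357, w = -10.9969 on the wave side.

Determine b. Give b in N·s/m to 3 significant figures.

b = 8.04 N·s/m

u + w = -7.7633;  u + w = √(2b)·v, so √(2b) = -7.7633/(-1.936) = 4.0100.
b = (√(2b))²/2 = 16.0800/2 = 8.0400.
(Check via u − w = 2F/√(2b): u − w = 14.2305, 2F/√(2b) = 14.2305.)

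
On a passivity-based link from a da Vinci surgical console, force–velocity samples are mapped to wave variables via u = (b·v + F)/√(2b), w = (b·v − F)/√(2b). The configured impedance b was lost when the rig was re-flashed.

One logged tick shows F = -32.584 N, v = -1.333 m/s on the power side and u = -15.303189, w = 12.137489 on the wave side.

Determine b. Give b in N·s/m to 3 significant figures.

u + w = -3.165700;  u + w = √(2b)·v, so √(2b) = -3.165700/(-1.333) = 2.374869.
b = (√(2b))²/2 = 5.640001/2 = 2.820001.
(Check via u − w = 2F/√(2b): u − w = -27.440678, 2F/√(2b) = -27.440675.)

b = 2.82 N·s/m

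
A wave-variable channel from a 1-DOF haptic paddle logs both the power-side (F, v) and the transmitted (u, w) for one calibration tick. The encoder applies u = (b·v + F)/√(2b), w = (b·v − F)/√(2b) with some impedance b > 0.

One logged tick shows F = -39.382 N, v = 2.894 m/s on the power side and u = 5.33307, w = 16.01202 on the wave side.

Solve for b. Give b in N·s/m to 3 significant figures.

u + w = 21.34509;  u + w = √(2b)·v, so √(2b) = 21.34509/2.894 = 7.37564.
b = (√(2b))²/2 = 54.40000/2 = 27.20000.
(Check via u − w = 2F/√(2b): u − w = -10.67895, 2F/√(2b) = -10.67894.)

b = 27.2 N·s/m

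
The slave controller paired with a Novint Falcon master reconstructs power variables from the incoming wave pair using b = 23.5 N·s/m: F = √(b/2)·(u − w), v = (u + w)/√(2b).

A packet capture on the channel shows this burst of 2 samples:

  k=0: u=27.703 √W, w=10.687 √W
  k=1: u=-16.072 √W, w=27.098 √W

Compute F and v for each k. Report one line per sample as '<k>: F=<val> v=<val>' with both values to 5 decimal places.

k=0: u−w=17.01600, u+w=38.39000; √(b/2)=3.42783, √(2b)=6.85565; F=3.42783×17.016=58.32791, v=38.39000/6.85565=5.59976
k=1: u−w=-43.17000, u+w=11.02600; √(b/2)=3.42783, √(2b)=6.85565; F=3.42783×(-43.17)=-147.97930, v=11.02600/6.85565=1.60831

0: F=58.32791 v=5.59976
1: F=-147.97930 v=1.60831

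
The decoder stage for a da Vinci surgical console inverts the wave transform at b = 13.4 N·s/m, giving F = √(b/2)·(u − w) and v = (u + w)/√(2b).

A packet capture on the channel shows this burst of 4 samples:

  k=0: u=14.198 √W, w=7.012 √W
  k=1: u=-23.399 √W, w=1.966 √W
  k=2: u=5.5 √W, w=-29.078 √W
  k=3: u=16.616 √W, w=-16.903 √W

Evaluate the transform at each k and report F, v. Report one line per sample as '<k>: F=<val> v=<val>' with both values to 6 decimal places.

k=0: u−w=7.186000, u+w=21.210000; √(b/2)=2.588436, √(2b)=5.176872; F=2.588436×7.186=18.600500, v=21.210000/5.176872=4.097069
k=1: u−w=-25.365000, u+w=-21.433000; √(b/2)=2.588436, √(2b)=5.176872; F=2.588436×(-25.365)=-65.655675, v=-21.433000/5.176872=-4.140145
k=2: u−w=34.578000, u+w=-23.578000; √(b/2)=2.588436, √(2b)=5.176872; F=2.588436×34.578=89.502934, v=-23.578000/5.176872=-4.554488
k=3: u−w=33.519000, u+w=-0.287000; √(b/2)=2.588436, √(2b)=5.176872; F=2.588436×33.519=86.761780, v=-0.287000/5.176872=-0.055439

0: F=18.600500 v=4.097069
1: F=-65.655675 v=-4.140145
2: F=89.502934 v=-4.554488
3: F=86.761780 v=-0.055439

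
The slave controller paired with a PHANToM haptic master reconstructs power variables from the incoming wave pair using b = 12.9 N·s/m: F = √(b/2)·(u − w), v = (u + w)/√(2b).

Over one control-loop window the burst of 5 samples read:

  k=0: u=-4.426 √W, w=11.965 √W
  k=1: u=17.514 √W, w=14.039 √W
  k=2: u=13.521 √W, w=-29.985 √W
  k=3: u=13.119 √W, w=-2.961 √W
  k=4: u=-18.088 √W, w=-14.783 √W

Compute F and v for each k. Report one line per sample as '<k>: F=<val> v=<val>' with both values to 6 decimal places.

0: F=-41.627977 v=1.484239
1: F=8.825405 v=6.211991
2: F=110.491536 v=-3.241347
3: F=40.838135 v=1.999854
4: F=-8.393659 v=-6.471472

k=0: u−w=-16.391000, u+w=7.539000; √(b/2)=2.539685, √(2b)=5.079370; F=2.539685×(-16.391)=-41.627977, v=7.539000/5.079370=1.484239
k=1: u−w=3.475000, u+w=31.553000; √(b/2)=2.539685, √(2b)=5.079370; F=2.539685×3.475=8.825405, v=31.553000/5.079370=6.211991
k=2: u−w=43.506000, u+w=-16.464000; √(b/2)=2.539685, √(2b)=5.079370; F=2.539685×43.506=110.491536, v=-16.464000/5.079370=-3.241347
k=3: u−w=16.080000, u+w=10.158000; √(b/2)=2.539685, √(2b)=5.079370; F=2.539685×16.08=40.838135, v=10.158000/5.079370=1.999854
k=4: u−w=-3.305000, u+w=-32.871000; √(b/2)=2.539685, √(2b)=5.079370; F=2.539685×(-3.305)=-8.393659, v=-32.871000/5.079370=-6.471472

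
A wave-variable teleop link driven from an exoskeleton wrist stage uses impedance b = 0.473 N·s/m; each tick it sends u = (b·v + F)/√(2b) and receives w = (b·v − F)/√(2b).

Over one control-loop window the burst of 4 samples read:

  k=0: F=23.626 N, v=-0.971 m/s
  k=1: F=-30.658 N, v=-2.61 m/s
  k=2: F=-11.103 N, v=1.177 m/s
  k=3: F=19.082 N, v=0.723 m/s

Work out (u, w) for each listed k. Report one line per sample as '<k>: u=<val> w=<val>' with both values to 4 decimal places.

k=0: b·v=0.473×(-0.971)=-0.4593; √(2b)=0.9726; u=(-0.4593+23.626)/0.9726=23.8187, w=(-0.4593−23.626)/0.9726=-24.7632
k=1: b·v=0.473×(-2.61)=-1.2345; √(2b)=0.9726; u=(-1.2345+(-30.658))/0.9726=-32.7902, w=(-1.2345−(-30.658))/0.9726=30.2516
k=2: b·v=0.473×1.177=0.5567; √(2b)=0.9726; u=(0.5567+(-11.103))/0.9726=-10.8431, w=(0.5567−(-11.103))/0.9726=11.9879
k=3: b·v=0.473×0.723=0.3420; √(2b)=0.9726; u=(0.3420+19.082)/0.9726=19.9707, w=(0.3420−19.082)/0.9726=-19.2675

0: u=23.8187 w=-24.7632
1: u=-32.7902 w=30.2516
2: u=-10.8431 w=11.9879
3: u=19.9707 w=-19.2675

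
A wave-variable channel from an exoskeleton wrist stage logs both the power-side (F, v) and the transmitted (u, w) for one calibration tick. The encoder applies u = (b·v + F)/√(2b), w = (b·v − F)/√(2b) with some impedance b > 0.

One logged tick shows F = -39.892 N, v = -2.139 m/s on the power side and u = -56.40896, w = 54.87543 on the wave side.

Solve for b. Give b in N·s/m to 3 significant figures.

u + w = -1.5335;  u + w = √(2b)·v, so √(2b) = -1.5335/(-2.139) = 0.7169.
b = (√(2b))²/2 = 0.5140/2 = 0.2570.
(Check via u − w = 2F/√(2b): u − w = -111.2844, 2F/√(2b) = -111.2844.)

b = 0.257 N·s/m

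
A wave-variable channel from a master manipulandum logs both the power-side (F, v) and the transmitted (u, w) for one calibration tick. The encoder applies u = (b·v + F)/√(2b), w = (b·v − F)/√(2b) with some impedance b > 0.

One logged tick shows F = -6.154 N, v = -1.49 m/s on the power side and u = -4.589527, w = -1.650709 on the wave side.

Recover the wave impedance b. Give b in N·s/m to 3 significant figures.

u + w = -6.240236;  u + w = √(2b)·v, so √(2b) = -6.240236/(-1.49) = 4.188078.
b = (√(2b))²/2 = 17.539996/2 = 8.769998.
(Check via u − w = 2F/√(2b): u − w = -2.938818, 2F/√(2b) = -2.938818.)

b = 8.77 N·s/m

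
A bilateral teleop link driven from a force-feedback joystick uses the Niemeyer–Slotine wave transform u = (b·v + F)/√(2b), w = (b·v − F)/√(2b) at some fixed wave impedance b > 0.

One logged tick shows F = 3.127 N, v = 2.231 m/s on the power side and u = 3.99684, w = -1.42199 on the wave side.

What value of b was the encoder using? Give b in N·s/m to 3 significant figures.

u + w = 2.5749;  u + w = √(2b)·v, so √(2b) = 2.5749/2.231 = 1.1541.
b = (√(2b))²/2 = 1.3320/2 = 0.6660.
(Check via u − w = 2F/√(2b): u − w = 5.4188, 2F/√(2b) = 5.4188.)

b = 0.666 N·s/m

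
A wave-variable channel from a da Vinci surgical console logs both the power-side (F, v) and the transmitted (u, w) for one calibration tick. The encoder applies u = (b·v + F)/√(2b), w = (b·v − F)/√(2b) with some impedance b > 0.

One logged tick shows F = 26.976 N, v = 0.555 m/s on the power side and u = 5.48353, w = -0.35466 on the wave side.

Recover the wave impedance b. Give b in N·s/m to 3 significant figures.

b = 42.7 N·s/m

u + w = 5.12887;  u + w = √(2b)·v, so √(2b) = 5.12887/0.555 = 9.24121.
b = (√(2b))²/2 = 85.39991/2 = 42.69996.
(Check via u − w = 2F/√(2b): u − w = 5.83819, 2F/√(2b) = 5.83820.)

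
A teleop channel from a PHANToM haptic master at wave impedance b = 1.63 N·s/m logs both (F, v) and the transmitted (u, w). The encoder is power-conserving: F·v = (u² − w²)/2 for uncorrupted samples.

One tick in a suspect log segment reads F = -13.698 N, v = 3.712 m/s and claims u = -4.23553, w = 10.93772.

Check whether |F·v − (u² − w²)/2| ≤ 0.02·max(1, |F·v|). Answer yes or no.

yes

F·v = (-13.698)×3.712 = -50.8470 W.
(u² − w²)/2 = (17.9397 − 119.6337)/2 = -50.8470 W.
|Δ| = 0.0000;  2% of max(1, |F·v|) = 1.0169.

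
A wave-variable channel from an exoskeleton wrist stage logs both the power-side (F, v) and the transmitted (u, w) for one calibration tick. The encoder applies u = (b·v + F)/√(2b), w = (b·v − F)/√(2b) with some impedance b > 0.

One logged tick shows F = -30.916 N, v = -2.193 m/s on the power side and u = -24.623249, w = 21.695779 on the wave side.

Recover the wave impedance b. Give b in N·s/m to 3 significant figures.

u + w = -2.927470;  u + w = √(2b)·v, so √(2b) = -2.927470/(-2.193) = 1.334916.
b = (√(2b))²/2 = 1.782000/2 = 0.891000.
(Check via u − w = 2F/√(2b): u − w = -46.319028, 2F/√(2b) = -46.319032.)

b = 0.891 N·s/m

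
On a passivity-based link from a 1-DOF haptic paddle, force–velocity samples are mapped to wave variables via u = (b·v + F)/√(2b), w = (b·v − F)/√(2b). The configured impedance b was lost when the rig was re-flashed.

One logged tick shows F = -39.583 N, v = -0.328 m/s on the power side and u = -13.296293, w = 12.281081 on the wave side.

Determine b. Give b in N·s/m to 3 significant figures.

b = 4.79 N·s/m

u + w = -1.015212;  u + w = √(2b)·v, so √(2b) = -1.015212/(-0.328) = 3.095159.
b = (√(2b))²/2 = 9.580006/2 = 4.790003.
(Check via u − w = 2F/√(2b): u − w = -25.577374, 2F/√(2b) = -25.577365.)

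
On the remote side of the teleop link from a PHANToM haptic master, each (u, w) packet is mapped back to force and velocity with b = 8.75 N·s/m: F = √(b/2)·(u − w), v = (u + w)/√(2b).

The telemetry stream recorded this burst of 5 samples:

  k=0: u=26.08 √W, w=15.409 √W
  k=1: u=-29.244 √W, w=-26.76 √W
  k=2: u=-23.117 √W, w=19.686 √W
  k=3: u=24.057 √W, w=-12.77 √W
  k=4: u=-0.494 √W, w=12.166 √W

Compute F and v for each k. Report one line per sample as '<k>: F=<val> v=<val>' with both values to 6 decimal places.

0: F=22.319998 v=9.917768
1: F=-5.195659 v=-13.387517
2: F=-89.528898 v=-0.820166
3: F=77.029197 v=2.698109
4: F=-26.480290 v=2.790142

k=0: u−w=10.671000, u+w=41.489000; √(b/2)=2.091650, √(2b)=4.183300; F=2.091650×10.671=22.319998, v=41.489000/4.183300=9.917768
k=1: u−w=-2.484000, u+w=-56.004000; √(b/2)=2.091650, √(2b)=4.183300; F=2.091650×(-2.484)=-5.195659, v=-56.004000/4.183300=-13.387517
k=2: u−w=-42.803000, u+w=-3.431000; √(b/2)=2.091650, √(2b)=4.183300; F=2.091650×(-42.803)=-89.528898, v=-3.431000/4.183300=-0.820166
k=3: u−w=36.827000, u+w=11.287000; √(b/2)=2.091650, √(2b)=4.183300; F=2.091650×36.827=77.029197, v=11.287000/4.183300=2.698109
k=4: u−w=-12.660000, u+w=11.672000; √(b/2)=2.091650, √(2b)=4.183300; F=2.091650×(-12.66)=-26.480290, v=11.672000/4.183300=2.790142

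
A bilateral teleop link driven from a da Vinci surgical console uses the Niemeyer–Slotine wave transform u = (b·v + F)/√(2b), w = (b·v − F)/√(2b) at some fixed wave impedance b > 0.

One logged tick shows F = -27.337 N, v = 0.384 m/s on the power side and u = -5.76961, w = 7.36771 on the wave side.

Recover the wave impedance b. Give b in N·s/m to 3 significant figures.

u + w = 1.59810;  u + w = √(2b)·v, so √(2b) = 1.59810/0.384 = 4.16172.
b = (√(2b))²/2 = 17.31990/2 = 8.65995.
(Check via u − w = 2F/√(2b): u − w = -13.13732, 2F/√(2b) = -13.13736.)

b = 8.66 N·s/m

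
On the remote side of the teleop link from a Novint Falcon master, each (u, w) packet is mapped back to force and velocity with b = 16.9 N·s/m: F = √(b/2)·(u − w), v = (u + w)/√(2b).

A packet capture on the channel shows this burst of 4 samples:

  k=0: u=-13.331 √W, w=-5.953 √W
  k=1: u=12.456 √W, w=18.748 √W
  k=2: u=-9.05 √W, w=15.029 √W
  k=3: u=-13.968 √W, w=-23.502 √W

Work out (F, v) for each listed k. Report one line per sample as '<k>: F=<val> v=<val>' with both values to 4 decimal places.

k=0: u−w=-7.3780, u+w=-19.2840; √(b/2)=2.9069, √(2b)=5.8138; F=2.9069×(-7.378)=-21.4470, v=-19.2840/5.8138=-3.3169
k=1: u−w=-6.2920, u+w=31.2040; √(b/2)=2.9069, √(2b)=5.8138; F=2.9069×(-6.292)=-18.2901, v=31.2040/5.8138=5.3673
k=2: u−w=-24.0790, u+w=5.9790; √(b/2)=2.9069, √(2b)=5.8138; F=2.9069×(-24.079)=-69.9950, v=5.9790/5.8138=1.0284
k=3: u−w=9.5340, u+w=-37.4700; √(b/2)=2.9069, √(2b)=5.8138; F=2.9069×9.534=27.7143, v=-37.4700/5.8138=-6.4450

0: F=-21.4470 v=-3.3169
1: F=-18.2901 v=5.3673
2: F=-69.9950 v=1.0284
3: F=27.7143 v=-6.4450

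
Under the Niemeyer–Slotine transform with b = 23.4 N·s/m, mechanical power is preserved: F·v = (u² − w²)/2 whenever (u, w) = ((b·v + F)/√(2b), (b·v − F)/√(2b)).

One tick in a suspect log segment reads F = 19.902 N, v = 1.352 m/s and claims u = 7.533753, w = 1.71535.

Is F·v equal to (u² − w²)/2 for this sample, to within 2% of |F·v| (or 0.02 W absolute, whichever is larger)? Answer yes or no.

F·v = 19.902×1.352 = 26.907504 W.
(u² − w²)/2 = (56.757434 − 2.942426)/2 = 26.907504 W.
|Δ| = 0.000000;  2% of max(1, |F·v|) = 0.538150.

yes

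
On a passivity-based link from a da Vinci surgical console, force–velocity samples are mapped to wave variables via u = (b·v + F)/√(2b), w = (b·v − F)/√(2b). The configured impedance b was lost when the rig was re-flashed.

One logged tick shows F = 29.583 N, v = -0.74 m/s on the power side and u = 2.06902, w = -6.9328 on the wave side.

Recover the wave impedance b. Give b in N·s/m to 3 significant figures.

b = 21.6 N·s/m

u + w = -4.86378;  u + w = √(2b)·v, so √(2b) = -4.86378/(-0.74) = 6.57268.
b = (√(2b))²/2 = 43.20007/2 = 21.60003.
(Check via u − w = 2F/√(2b): u − w = 9.00182, 2F/√(2b) = 9.00181.)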